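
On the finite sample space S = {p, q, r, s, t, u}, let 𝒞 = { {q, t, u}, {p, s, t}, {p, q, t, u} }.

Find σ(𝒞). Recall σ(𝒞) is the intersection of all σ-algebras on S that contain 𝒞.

|σ(𝒞)| = 32.  σ(𝒞) = { {}, {p}, {r}, {s}, {t}, {p, r}, {p, s}, {p, t}, {q, u}, {r, s}, {r, t}, {s, t}, {p, q, u}, {p, r, s}, {p, r, t}, {p, s, t}, {q, r, u}, {q, s, u}, {q, t, u}, {r, s, t}, {p, q, r, u}, {p, q, s, u}, {p, q, t, u}, {p, r, s, t}, {q, r, s, u}, {q, r, t, u}, {q, s, t, u}, {p, q, r, s, u}, {p, q, r, t, u}, {p, q, s, t, u}, {q, r, s, t, u}, S }

Derivation:
Begin from { {}, {p, s, t}, {q, t, u}, {p, q, t, u}, S } (that is, 𝒞 plus ∅ and S).
Round 1 (4 new):
  {r, s}  = S∖{p, q, t, u}
  {p, r, s}  = S∖{q, t, u}
  {q, r, u}  = S∖{p, s, t}
  {p, q, s, t, u}  = {p, s, t} ∪ {q, t, u}
Round 2: +7 →
  {r}  = S∖{p, q, s, t, u}
  {p, r, s, t}  = {p, s, t} ∪ {r, s}
  {q, r, s, u}  = {r, s} ∪ {q, r, u}
  {q, r, t, u}  = {q, r, u} ∪ {q, t, u}
  {p, q, r, s, u}  = {q, r, u} ∪ {p, r, s}
  {p, q, r, t, u}  = {q, r, u} ∪ {p, q, t, u}
  {q, r, s, t, u}  = {r, s} ∪ {q, t, u}
Round 3 (6 new):
  {p}  = S∖{q, r, s, t, u}
  {s}  = S∖{p, q, r, t, u}
  {t}  = S∖{p, q, r, s, u}
  {p, s}  = S∖{q, r, t, u}
  {p, t}  = S∖{q, r, s, u}
  {q, u}  = S∖{p, r, s, t}
Round 4 adds 10:
  {p, r}  = {p} ∪ {r}
  {r, t}  = {t} ∪ {r}
  {s, t}  = {t} ∪ {s}
  {p, q, u}  = {p} ∪ {q, u}
  {p, r, t}  = {r} ∪ {p, t}
  {q, s, u}  = {q, u} ∪ {s}
  {r, s, t}  = {r, s} ∪ {t}
  {p, q, r, u}  = {p} ∪ {q, r, u}
  {p, q, s, u}  = {q, u} ∪ {p, s}
  {q, s, t, u}  = {q, t, u} ∪ {s}
After Round 5 the family is unchanged; done.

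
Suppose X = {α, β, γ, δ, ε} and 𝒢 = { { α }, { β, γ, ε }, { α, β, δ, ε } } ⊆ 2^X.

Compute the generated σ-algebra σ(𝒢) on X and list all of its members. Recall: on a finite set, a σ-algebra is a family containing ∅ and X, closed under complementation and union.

Begin from { {}, { α }, { β, γ, ε }, { α, β, δ, ε }, X } (that is, 𝒢 plus ∅ and X).
Pass 1: 4 new —
  { γ }  = ᶜ of { α, β, δ, ε }
  { α, δ }  = ᶜ of { β, γ, ε }
  { α, β, γ, ε }  = { β, γ, ε } ∪ { α }
  { β, γ, δ, ε }  = ᶜ of { α }
Pass 2. New:
  { δ }  = ᶜ of { α, β, γ, ε }
  { α, γ }  = { γ } ∪ { α }
  { α, γ, δ }  = { γ } ∪ { α, δ }
Pass 3: 3 new —
  { β, ε }  = ᶜ of { α, γ, δ }
  { γ, δ }  = { γ } ∪ { δ }
  { β, δ, ε }  = ᶜ of { α, γ }
Pass 4 (1 new):
  { α, β, ε }  = ᶜ of { γ, δ }
After Pass 5 the family is unchanged; done.

|σ(𝒢)| = 16.  σ(𝒢) = { {}, { α }, { γ }, { δ }, { α, γ }, { α, δ }, { β, ε }, { γ, δ }, { α, β, ε }, { α, γ, δ }, { β, γ, ε }, { β, δ, ε }, { α, β, γ, ε }, { α, β, δ, ε }, { β, γ, δ, ε }, X }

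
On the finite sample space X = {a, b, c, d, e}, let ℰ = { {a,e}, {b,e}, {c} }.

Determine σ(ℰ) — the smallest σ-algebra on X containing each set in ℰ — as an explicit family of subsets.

Answer: σ(ℰ) = { {}, {a}, {b}, {c}, {d}, {e}, {a,b}, {a,c}, {a,d}, {a,e}, {b,c}, {b,d}, {b,e}, {c,d}, {c,e}, {d,e}, {a,b,c}, {a,b,d}, {a,b,e}, {a,c,d}, {a,c,e}, {a,d,e}, {b,c,d}, {b,c,e}, {b,d,e}, {c,d,e}, {a,b,c,d}, {a,b,c,e}, {a,b,d,e}, {a,c,d,e}, {b,c,d,e}, X }

Working:
Begin from { {}, {c}, {a,e}, {b,e}, X } (that is, ℰ plus ∅ and X).
Round 1. New:
  {a,b,e}  = {b,e} ∪ {a,e}
  {a,c,d}  = ᶜ of {b,e}
  {a,c,e}  = {c} ∪ {a,e}
  {b,c,d}  = ᶜ of {a,e}
  {b,c,e}  = {c} ∪ {b,e}
  {a,b,d,e}  = ᶜ of {c}
  (now 11)
Round 2. New:
  {a,d}  = ᶜ of {b,c,e}
  {b,d}  = ᶜ of {a,c,e}
  {c,d}  = ᶜ of {a,b,e}
  {a,b,c,d}  = {b,c,d} ∪ {a,c,d}
  {a,b,c,e}  = {b,e} ∪ {a,c,e}
  {a,c,d,e}  = {a,c,e} ∪ {a,c,d}
  {b,c,d,e}  = {b,e} ∪ {b,c,d}
  (now 18)
Round 3. New:
  {a}  = ᶜ of {b,c,d,e}
  {b}  = ᶜ of {a,c,d,e}
  {d}  = ᶜ of {a,b,c,e}
  {e}  = ᶜ of {a,b,c,d}
  {a,b,d}  = {a,d} ∪ {b,d}
  {a,d,e}  = {a,d} ∪ {a,e}
  {b,d,e}  = {b,e} ∪ {b,d}
  (now 25)
Round 4 (6 new):
  {a,b}  = {b} ∪ {a}
  {a,c}  = ᶜ of {b,d,e}
  {b,c}  = ᶜ of {a,d,e}
  {c,e}  = ᶜ of {a,b,d}
  {d,e}  = {e} ∪ {d}
  {c,d,e}  = {c,d} ∪ {e}
  (now 31)
Round 5 (1 new):
  {a,b,c}  = ᶜ of {d,e}
  (now 32)
Round 6: already closed under ᶜ and ∪.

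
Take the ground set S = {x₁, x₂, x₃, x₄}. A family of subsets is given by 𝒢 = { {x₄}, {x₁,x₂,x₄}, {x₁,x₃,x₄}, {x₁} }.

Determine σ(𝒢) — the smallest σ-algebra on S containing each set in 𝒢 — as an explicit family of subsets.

|σ(𝒢)| = 16.  σ(𝒢) = { {}, {x₁}, {x₂}, {x₃}, {x₄}, {x₁,x₂}, {x₁,x₃}, {x₁,x₄}, {x₂,x₃}, {x₂,x₄}, {x₃,x₄}, {x₁,x₂,x₃}, {x₁,x₂,x₄}, {x₁,x₃,x₄}, {x₂,x₃,x₄}, S }

Check:
Start: 𝒢 ∪ {∅, S} = { {}, {x₁}, {x₄}, {x₁,x₂,x₄}, {x₁,x₃,x₄}, S }.
Step 1 adds 5:
  {x₂}  = ᶜ of {x₁,x₃,x₄}
  {x₃}  = ᶜ of {x₁,x₂,x₄}
  {x₁,x₄}  = {x₄} ∪ {x₁}
  {x₁,x₂,x₃}  = ᶜ of {x₄}
  {x₂,x₃,x₄}  = ᶜ of {x₁}
  — 11 sets.
Step 2: 5 new —
  {x₁,x₂}  = {x₂} ∪ {x₁}
  {x₁,x₃}  = {x₃} ∪ {x₁}
  {x₂,x₃}  = ᶜ of {x₁,x₄}
  {x₂,x₄}  = {x₂} ∪ {x₄}
  {x₃,x₄}  = {x₃} ∪ {x₄}
  — 16 sets.
Step 3: stable.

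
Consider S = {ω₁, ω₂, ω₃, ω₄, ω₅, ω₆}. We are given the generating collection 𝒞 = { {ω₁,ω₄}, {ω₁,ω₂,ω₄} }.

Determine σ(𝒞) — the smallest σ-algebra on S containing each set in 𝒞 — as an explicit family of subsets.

σ(𝒞) (8 sets): { ∅, {ω₂}, {ω₁,ω₄}, {ω₁,ω₂,ω₄}, {ω₃,ω₅,ω₆}, {ω₂,ω₃,ω₅,ω₆}, {ω₁,ω₃,ω₄,ω₅,ω₆}, S }

Trace:
Initial family (4 sets): { ∅, {ω₁,ω₄}, {ω₁,ω₂,ω₄}, S }.
Step 1: +2 →
  {ω₃,ω₅,ω₆}  = complement {ω₁,ω₂,ω₄}
  {ω₂,ω₃,ω₅,ω₆}  = complement {ω₁,ω₄}
  (now 6)
Step 2: +1 →
  {ω₁,ω₃,ω₄,ω₅,ω₆}  = {ω₁,ω₄} ∪ {ω₃,ω₅,ω₆}
  (now 7)
Step 3: 1 new —
  {ω₂}  = complement {ω₁,ω₃,ω₄,ω₅,ω₆}
  (now 8)
After Step 4 the family is unchanged; done.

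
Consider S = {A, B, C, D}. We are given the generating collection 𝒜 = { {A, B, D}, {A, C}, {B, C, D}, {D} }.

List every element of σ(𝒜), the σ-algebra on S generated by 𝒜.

Take S₀ = 𝒜 ∪ {∅, S} = { ∅, {D}, {A, C}, {A, B, D}, {B, C, D}, S }.
Step 1 (5 new):
  {A}  = S∖{B, C, D}
  {C}  = S∖{A, B, D}
  {B, D}  = S∖{A, C}
  {A, B, C}  = S∖{D}
  {A, C, D}  = {A, C} ∪ {D}
  [11 total]
Step 2 adds 3:
  {B}  = S∖{A, C, D}
  {A, D}  = {D} ∪ {A}
  {C, D}  = {C} ∪ {D}
  [14 total]
Step 3: +2 →
  {A, B}  = S∖{C, D}
  {B, C}  = S∖{A, D}
  [16 total]
Step 4: stable.

Hence σ(𝒜) has 16 members: { ∅, {A}, {B}, {C}, {D}, {A, B}, {A, C}, {A, D}, {B, C}, {B, D}, {C, D}, {A, B, C}, {A, B, D}, {A, C, D}, {B, C, D}, S }.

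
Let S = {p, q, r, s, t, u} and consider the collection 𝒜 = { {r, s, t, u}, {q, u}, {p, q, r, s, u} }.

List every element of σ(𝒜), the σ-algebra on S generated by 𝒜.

σ(𝒜) (32 sets): { ∅, {p}, {q}, {t}, {u}, {p, q}, {p, t}, {p, u}, {q, t}, {q, u}, {r, s}, {t, u}, {p, q, t}, {p, q, u}, {p, r, s}, {p, t, u}, {q, r, s}, {q, t, u}, {r, s, t}, {r, s, u}, {p, q, r, s}, {p, q, t, u}, {p, r, s, t}, {p, r, s, u}, {q, r, s, t}, {q, r, s, u}, {r, s, t, u}, {p, q, r, s, t}, {p, q, r, s, u}, {p, r, s, t, u}, {q, r, s, t, u}, S }

Working:
Initial family (5 sets): { ∅, {q, u}, {r, s, t, u}, {p, q, r, s, u}, S }.
Pass 1. New:
  {t}  = ᶜ of {p, q, r, s, u}
  {p, q}  = ᶜ of {r, s, t, u}
  {p, r, s, t}  = ᶜ of {q, u}
  {q, r, s, t, u}  = {r, s, t, u} ∪ {q, u}
  — 9 sets.
Pass 2: 6 new —
  {p}  = ᶜ of {q, r, s, t, u}
  {p, q, t}  = {p, q} ∪ {t}
  {p, q, u}  = {p, q} ∪ {q, u}
  {q, t, u}  = {q, u} ∪ {t}
  {p, q, r, s, t}  = {p, q} ∪ {p, r, s, t}
  {p, r, s, t, u}  = {r, s, t, u} ∪ {p, r, s, t}
  — 15 sets.
Pass 3: +7 →
  {q}  = ᶜ of {p, r, s, t, u}
  {u}  = ᶜ of {p, q, r, s, t}
  {p, t}  = {t} ∪ {p}
  {p, r, s}  = ᶜ of {q, t, u}
  {r, s, t}  = ᶜ of {p, q, u}
  {r, s, u}  = ᶜ of {p, q, t}
  {p, q, t, u}  = {p, q, t} ∪ {q, u}
  — 22 sets.
Pass 4: 9 new —
  {p, u}  = {u} ∪ {p}
  {q, t}  = {q} ∪ {t}
  {r, s}  = ᶜ of {p, q, t, u}
  {t, u}  = {u} ∪ {t}
  {p, t, u}  = {p, t} ∪ {u}
  {p, q, r, s}  = {q} ∪ {p, r, s}
  {p, r, s, u}  = {p, r, s} ∪ {r, s, u}
  {q, r, s, t}  = {r, s, t} ∪ {q}
  {q, r, s, u}  = ᶜ of {p, t}
  — 31 sets.
Pass 5 adds 1:
  {q, r, s}  = ᶜ of {p, t, u}
  — 32 sets.
Pass 6: already closed under ᶜ and ∪.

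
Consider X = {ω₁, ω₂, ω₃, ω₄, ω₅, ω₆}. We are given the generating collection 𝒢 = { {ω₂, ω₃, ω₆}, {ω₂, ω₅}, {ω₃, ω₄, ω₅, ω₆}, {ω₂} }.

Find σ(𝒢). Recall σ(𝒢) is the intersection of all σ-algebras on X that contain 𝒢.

Answer: σ(𝒢) = { ∅, {ω₁}, {ω₂}, {ω₄}, {ω₅}, {ω₁, ω₂}, {ω₁, ω₄}, {ω₁, ω₅}, {ω₂, ω₄}, {ω₂, ω₅}, {ω₃, ω₆}, {ω₄, ω₅}, {ω₁, ω₂, ω₄}, {ω₁, ω₂, ω₅}, {ω₁, ω₃, ω₆}, {ω₁, ω₄, ω₅}, {ω₂, ω₃, ω₆}, {ω₂, ω₄, ω₅}, {ω₃, ω₄, ω₆}, {ω₃, ω₅, ω₆}, {ω₁, ω₂, ω₃, ω₆}, {ω₁, ω₂, ω₄, ω₅}, {ω₁, ω₃, ω₄, ω₆}, {ω₁, ω₃, ω₅, ω₆}, {ω₂, ω₃, ω₄, ω₆}, {ω₂, ω₃, ω₅, ω₆}, {ω₃, ω₄, ω₅, ω₆}, {ω₁, ω₂, ω₃, ω₄, ω₆}, {ω₁, ω₂, ω₃, ω₅, ω₆}, {ω₁, ω₃, ω₄, ω₅, ω₆}, {ω₂, ω₃, ω₄, ω₅, ω₆}, X }

Working:
Take S₀ = 𝒢 ∪ {∅, X} = { ∅, {ω₂}, {ω₂, ω₅}, {ω₂, ω₃, ω₆}, {ω₃, ω₄, ω₅, ω₆}, X }.
Pass 1: +6 →
  {ω₁, ω₂}  = {ω₃, ω₄, ω₅, ω₆}ᶜ
  {ω₁, ω₄, ω₅}  = {ω₂, ω₃, ω₆}ᶜ
  {ω₁, ω₃, ω₄, ω₆}  = {ω₂, ω₅}ᶜ
  {ω₂, ω₃, ω₅, ω₆}  = {ω₂, ω₅} ∪ {ω₂, ω₃, ω₆}
  {ω₁, ω₃, ω₄, ω₅, ω₆}  = {ω₂}ᶜ
  {ω₂, ω₃, ω₄, ω₅, ω₆}  = {ω₂, ω₅} ∪ {ω₃, ω₄, ω₅, ω₆}
  (now 12)
Pass 2: +7 →
  {ω₁}  = {ω₂, ω₃, ω₄, ω₅, ω₆}ᶜ
  {ω₁, ω₄}  = {ω₂, ω₃, ω₅, ω₆}ᶜ
  {ω₁, ω₂, ω₅}  = {ω₂, ω₅} ∪ {ω₁, ω₂}
  {ω₁, ω₂, ω₃, ω₆}  = {ω₁, ω₂} ∪ {ω₂, ω₃, ω₆}
  {ω₁, ω₂, ω₄, ω₅}  = {ω₁, ω₄, ω₅} ∪ {ω₂, ω₅}
  {ω₁, ω₂, ω₃, ω₄, ω₆}  = {ω₁, ω₂} ∪ {ω₁, ω₃, ω₄, ω₆}
  {ω₁, ω₂, ω₃, ω₅, ω₆}  = {ω₁, ω₂} ∪ {ω₂, ω₃, ω₅, ω₆}
  (now 19)
Pass 3 adds 6:
  {ω₄}  = {ω₁, ω₂, ω₃, ω₅, ω₆}ᶜ
  {ω₅}  = {ω₁, ω₂, ω₃, ω₄, ω₆}ᶜ
  {ω₃, ω₆}  = {ω₁, ω₂, ω₄, ω₅}ᶜ
  {ω₄, ω₅}  = {ω₁, ω₂, ω₃, ω₆}ᶜ
  {ω₁, ω₂, ω₄}  = {ω₂} ∪ {ω₁, ω₄}
  {ω₃, ω₄, ω₆}  = {ω₁, ω₂, ω₅}ᶜ
  (now 25)
Pass 4: 6 new —
  {ω₁, ω₅}  = {ω₁} ∪ {ω₅}
  {ω₂, ω₄}  = {ω₂} ∪ {ω₄}
  {ω₁, ω₃, ω₆}  = {ω₁} ∪ {ω₃, ω₆}
  {ω₂, ω₄, ω₅}  = {ω₂, ω₅} ∪ {ω₄, ω₅}
  {ω₃, ω₅, ω₆}  = {ω₁, ω₂, ω₄}ᶜ
  {ω₂, ω₃, ω₄, ω₆}  = {ω₂, ω₃, ω₆} ∪ {ω₄}
  (now 31)
Pass 5 adds 1:
  {ω₁, ω₃, ω₅, ω₆}  = {ω₂, ω₄}ᶜ
  (now 32)
After Pass 6 the family is unchanged; done.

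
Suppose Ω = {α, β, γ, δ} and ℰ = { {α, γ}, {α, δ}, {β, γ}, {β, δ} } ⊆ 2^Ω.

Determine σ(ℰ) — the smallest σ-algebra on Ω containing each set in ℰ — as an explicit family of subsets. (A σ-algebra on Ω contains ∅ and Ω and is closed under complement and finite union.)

Take S₀ = ℰ ∪ {∅, Ω} = { ∅, {α, γ}, {α, δ}, {β, γ}, {β, δ}, Ω }.
Step 1 (4 new):
  {α, β, γ}  = {β, γ} ∪ {α, γ}
  {α, β, δ}  = {α, δ} ∪ {β, δ}
  {α, γ, δ}  = {α, δ} ∪ {α, γ}
  {β, γ, δ}  = {β, γ} ∪ {β, δ}
Step 2: +4 →
  {α}  = complement {β, γ, δ}
  {β}  = complement {α, γ, δ}
  {γ}  = complement {α, β, δ}
  {δ}  = complement {α, β, γ}
Step 3 adds 2:
  {α, β}  = {β} ∪ {α}
  {γ, δ}  = {γ} ∪ {δ}
Step 4: stable.

Therefore σ(ℰ) = { ∅, {α}, {β}, {γ}, {δ}, {α, β}, {α, γ}, {α, δ}, {β, γ}, {β, δ}, {γ, δ}, {α, β, γ}, {α, β, δ}, {α, γ, δ}, {β, γ, δ}, Ω } (|σ(ℰ)| = 16).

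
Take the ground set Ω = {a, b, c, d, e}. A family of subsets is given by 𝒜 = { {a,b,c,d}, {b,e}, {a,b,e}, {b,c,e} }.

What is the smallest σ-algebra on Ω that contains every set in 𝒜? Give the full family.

Start: 𝒜 ∪ {∅, Ω} = { ∅, {b,e}, {a,b,e}, {b,c,e}, {a,b,c,d}, Ω }.
Step 1. New:
  {e}  = complement {a,b,c,d}
  {a,d}  = complement {b,c,e}
  {c,d}  = complement {a,b,e}
  {a,c,d}  = complement {b,e}
  {a,b,c,e}  = {a,b,e} ∪ {b,c,e}
  [11 total]
Step 2 (6 new):
  {d}  = complement {a,b,c,e}
  {a,d,e}  = {e} ∪ {a,d}
  {c,d,e}  = {c,d} ∪ {e}
  {a,b,d,e}  = {b,e} ∪ {a,d}
  {a,c,d,e}  = {e} ∪ {a,c,d}
  {b,c,d,e}  = {b,e} ∪ {c,d}
  [17 total]
Step 3 (7 new):
  {a}  = complement {b,c,d,e}
  {b}  = complement {a,c,d,e}
  {c}  = complement {a,b,d,e}
  {a,b}  = complement {c,d,e}
  {b,c}  = complement {a,d,e}
  {d,e}  = {d} ∪ {e}
  {b,d,e}  = {b,e} ∪ {d}
  [24 total]
Step 4 (7 new):
  {a,c}  = complement {b,d,e}
  {a,e}  = {e} ∪ {a}
  {b,d}  = {b} ∪ {d}
  {c,e}  = {e} ∪ {c}
  {a,b,c}  = complement {d,e}
  {a,b,d}  = {a,b} ∪ {a,d}
  {b,c,d}  = {c,d} ∪ {b}
  [31 total]
Step 5: 1 new —
  {a,c,e}  = complement {b,d}
  [32 total]
After Step 6 the family is unchanged; done.

σ(𝒜) = { ∅, {a}, {b}, {c}, {d}, {e}, {a,b}, {a,c}, {a,d}, {a,e}, {b,c}, {b,d}, {b,e}, {c,d}, {c,e}, {d,e}, {a,b,c}, {a,b,d}, {a,b,e}, {a,c,d}, {a,c,e}, {a,d,e}, {b,c,d}, {b,c,e}, {b,d,e}, {c,d,e}, {a,b,c,d}, {a,b,c,e}, {a,b,d,e}, {a,c,d,e}, {b,c,d,e}, Ω }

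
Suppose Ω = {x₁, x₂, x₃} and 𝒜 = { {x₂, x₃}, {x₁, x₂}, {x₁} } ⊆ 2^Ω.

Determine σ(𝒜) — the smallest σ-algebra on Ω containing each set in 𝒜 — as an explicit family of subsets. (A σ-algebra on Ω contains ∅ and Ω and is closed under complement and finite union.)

Answer: σ(𝒜) = { {}, {x₁}, {x₂}, {x₃}, {x₁, x₂}, {x₁, x₃}, {x₂, x₃}, Ω }

Trace:
Seed the family with 𝒜 together with ∅ and Ω: { {}, {x₁}, {x₁, x₂}, {x₂, x₃}, Ω }.
Pass 1: 1 new —
  {x₃}  = ᶜ of {x₁, x₂}
  (now 6)
Pass 2: 1 new —
  {x₁, x₃}  = {x₃} ∪ {x₁}
  (now 7)
Pass 3. New:
  {x₂}  = ᶜ of {x₁, x₃}
  (now 8)
After Pass 4 the family is unchanged; done.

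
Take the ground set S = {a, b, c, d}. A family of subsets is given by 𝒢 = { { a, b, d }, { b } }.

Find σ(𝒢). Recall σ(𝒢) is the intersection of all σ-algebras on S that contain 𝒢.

σ(𝒢) = { ∅, { b }, { c }, { a, d }, { b, c }, { a, b, d }, { a, c, d }, S }

Check:
Initial family (4 sets): { ∅, { b }, { a, b, d }, S }.
Pass 1. New:
  { c }  = S∖{ a, b, d }
  { a, c, d }  = S∖{ b }
  [6 total]
Pass 2: 1 new —
  { b, c }  = { c } ∪ { b }
  [7 total]
Pass 3 adds 1:
  { a, d }  = S∖{ b, c }
  [8 total]
Pass 4 adds nothing — fixpoint reached.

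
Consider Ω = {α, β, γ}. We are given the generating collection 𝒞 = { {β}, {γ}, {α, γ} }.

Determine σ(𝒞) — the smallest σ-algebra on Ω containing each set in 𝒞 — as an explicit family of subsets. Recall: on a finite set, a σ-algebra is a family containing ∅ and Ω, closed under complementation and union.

Start: 𝒞 ∪ {∅, Ω} = { ∅, {β}, {γ}, {α, γ}, Ω }.
Pass 1: 2 new —
  {α, β}  = Ω∖{γ}
  {β, γ}  = {γ} ∪ {β}
  [7 total]
Pass 2. New:
  {α}  = Ω∖{β, γ}
  [8 total]
Pass 3: already closed under ᶜ and ∪.

Therefore σ(𝒞) = { ∅, {α}, {β}, {γ}, {α, β}, {α, γ}, {β, γ}, Ω } (|σ(𝒞)| = 8).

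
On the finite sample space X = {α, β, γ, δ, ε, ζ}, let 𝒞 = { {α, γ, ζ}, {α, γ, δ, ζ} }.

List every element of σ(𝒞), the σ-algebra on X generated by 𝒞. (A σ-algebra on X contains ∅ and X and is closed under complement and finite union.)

Seed the family with 𝒞 together with ∅ and X: { ∅, {α, γ, ζ}, {α, γ, δ, ζ}, X }.
Pass 1: +2 →
  {β, ε}  = X∖{α, γ, δ, ζ}
  {β, δ, ε}  = X∖{α, γ, ζ}
  [6 total]
Pass 2 adds 1:
  {α, β, γ, ε, ζ}  = {β, ε} ∪ {α, γ, ζ}
  [7 total]
Pass 3. New:
  {δ}  = X∖{α, β, γ, ε, ζ}
  [8 total]
Pass 4: stable.

Hence σ(𝒞) has 8 members: { ∅, {δ}, {β, ε}, {α, γ, ζ}, {β, δ, ε}, {α, γ, δ, ζ}, {α, β, γ, ε, ζ}, X }.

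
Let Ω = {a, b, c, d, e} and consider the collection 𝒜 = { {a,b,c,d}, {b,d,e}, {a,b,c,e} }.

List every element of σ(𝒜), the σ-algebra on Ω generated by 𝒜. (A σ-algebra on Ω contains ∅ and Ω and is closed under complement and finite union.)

|σ(𝒜)| = 16.  σ(𝒜) = { {}, {b}, {d}, {e}, {a,c}, {b,d}, {b,e}, {d,e}, {a,b,c}, {a,c,d}, {a,c,e}, {b,d,e}, {a,b,c,d}, {a,b,c,e}, {a,c,d,e}, Ω }

Working:
Seed the family with 𝒜 together with ∅ and Ω: { {}, {b,d,e}, {a,b,c,d}, {a,b,c,e}, Ω }.
Pass 1. New:
  {d}  = {a,b,c,e}ᶜ
  {e}  = {a,b,c,d}ᶜ
  {a,c}  = {b,d,e}ᶜ
  [8 total]
Pass 2 (3 new):
  {d,e}  = {d} ∪ {e}
  {a,c,d}  = {d} ∪ {a,c}
  {a,c,e}  = {a,c} ∪ {e}
  [11 total]
Pass 3 (4 new):
  {b,d}  = {a,c,e}ᶜ
  {b,e}  = {a,c,d}ᶜ
  {a,b,c}  = {d,e}ᶜ
  {a,c,d,e}  = {d,e} ∪ {a,c,d}
  [15 total]
Pass 4: +1 →
  {b}  = {a,c,d,e}ᶜ
  [16 total]
Pass 5: no new sets; the family is a σ-algebra.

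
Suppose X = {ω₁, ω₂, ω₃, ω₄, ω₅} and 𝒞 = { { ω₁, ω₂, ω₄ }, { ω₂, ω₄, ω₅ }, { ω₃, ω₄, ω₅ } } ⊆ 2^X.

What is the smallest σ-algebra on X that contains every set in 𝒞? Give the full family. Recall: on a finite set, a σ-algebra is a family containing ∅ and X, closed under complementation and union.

Take S₀ = 𝒞 ∪ {∅, X} = { ∅, { ω₁, ω₂, ω₄ }, { ω₂, ω₄, ω₅ }, { ω₃, ω₄, ω₅ }, X }.
Step 1: 5 new —
  { ω₁, ω₂ }  = complement { ω₃, ω₄, ω₅ }
  { ω₁, ω₃ }  = complement { ω₂, ω₄, ω₅ }
  { ω₃, ω₅ }  = complement { ω₁, ω₂, ω₄ }
  { ω₁, ω₂, ω₄, ω₅ }  = { ω₁, ω₂, ω₄ } ∪ { ω₂, ω₄, ω₅ }
  { ω₂, ω₃, ω₄, ω₅ }  = { ω₃, ω₄, ω₅ } ∪ { ω₂, ω₄, ω₅ }
Step 2. New:
  { ω₁ }  = complement { ω₂, ω₃, ω₄, ω₅ }
  { ω₃ }  = complement { ω₁, ω₂, ω₄, ω₅ }
  { ω₁, ω₂, ω₃ }  = { ω₁, ω₂ } ∪ { ω₁, ω₃ }
  { ω₁, ω₃, ω₅ }  = { ω₁, ω₃ } ∪ { ω₃, ω₅ }
  { ω₁, ω₂, ω₃, ω₄ }  = { ω₁, ω₂, ω₄ } ∪ { ω₁, ω₃ }
  { ω₁, ω₂, ω₃, ω₅ }  = { ω₁, ω₂ } ∪ { ω₃, ω₅ }
  { ω₁, ω₃, ω₄, ω₅ }  = { ω₃, ω₄, ω₅ } ∪ { ω₁, ω₃ }
Step 3 adds 5:
  { ω₂ }  = complement { ω₁, ω₃, ω₄, ω₅ }
  { ω₄ }  = complement { ω₁, ω₂, ω₃, ω₅ }
  { ω₅ }  = complement { ω₁, ω₂, ω₃, ω₄ }
  { ω₂, ω₄ }  = complement { ω₁, ω₃, ω₅ }
  { ω₄, ω₅ }  = complement { ω₁, ω₂, ω₃ }
Step 4 adds 10:
  { ω₁, ω₄ }  = { ω₄ } ∪ { ω₁ }
  { ω₁, ω₅ }  = { ω₅ } ∪ { ω₁ }
  { ω₂, ω₃ }  = { ω₂ } ∪ { ω₃ }
  { ω₂, ω₅ }  = { ω₂ } ∪ { ω₅ }
  { ω₃, ω₄ }  = { ω₃ } ∪ { ω₄ }
  { ω₁, ω₂, ω₅ }  = { ω₁, ω₂ } ∪ { ω₅ }
  { ω₁, ω₃, ω₄ }  = { ω₁, ω₃ } ∪ { ω₄ }
  { ω₁, ω₄, ω₅ }  = { ω₄, ω₅ } ∪ { ω₁ }
  { ω₂, ω₃, ω₄ }  = { ω₃ } ∪ { ω₂, ω₄ }
  { ω₂, ω₃, ω₅ }  = { ω₂ } ∪ { ω₃, ω₅ }
Step 5: already closed under ᶜ and ∪.

|σ(𝒞)| = 32.  σ(𝒞) = { ∅, { ω₁ }, { ω₂ }, { ω₃ }, { ω₄ }, { ω₅ }, { ω₁, ω₂ }, { ω₁, ω₃ }, { ω₁, ω₄ }, { ω₁, ω₅ }, { ω₂, ω₃ }, { ω₂, ω₄ }, { ω₂, ω₅ }, { ω₃, ω₄ }, { ω₃, ω₅ }, { ω₄, ω₅ }, { ω₁, ω₂, ω₃ }, { ω₁, ω₂, ω₄ }, { ω₁, ω₂, ω₅ }, { ω₁, ω₃, ω₄ }, { ω₁, ω₃, ω₅ }, { ω₁, ω₄, ω₅ }, { ω₂, ω₃, ω₄ }, { ω₂, ω₃, ω₅ }, { ω₂, ω₄, ω₅ }, { ω₃, ω₄, ω₅ }, { ω₁, ω₂, ω₃, ω₄ }, { ω₁, ω₂, ω₃, ω₅ }, { ω₁, ω₂, ω₄, ω₅ }, { ω₁, ω₃, ω₄, ω₅ }, { ω₂, ω₃, ω₄, ω₅ }, X }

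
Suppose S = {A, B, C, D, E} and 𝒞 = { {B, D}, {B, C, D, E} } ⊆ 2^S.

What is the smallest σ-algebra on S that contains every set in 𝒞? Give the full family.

Take S₀ = 𝒞 ∪ {∅, S} = { {}, {B, D}, {B, C, D, E}, S }.
Iteration 1. New:
  {A}  = complement {B, C, D, E}
  {A, C, E}  = complement {B, D}
  |family| = 6
Iteration 2 adds 1:
  {A, B, D}  = {B, D} ∪ {A}
  |family| = 7
Iteration 3: +1 →
  {C, E}  = complement {A, B, D}
  |family| = 8
Iteration 4 adds nothing — fixpoint reached.

|σ(𝒞)| = 8.  σ(𝒞) = { {}, {A}, {B, D}, {C, E}, {A, B, D}, {A, C, E}, {B, C, D, E}, S }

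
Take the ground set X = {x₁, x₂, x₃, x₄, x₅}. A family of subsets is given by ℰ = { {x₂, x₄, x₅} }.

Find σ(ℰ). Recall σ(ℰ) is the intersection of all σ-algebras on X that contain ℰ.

|σ(ℰ)| = 4.  σ(ℰ) = { {}, {x₁, x₃}, {x₂, x₄, x₅}, X }

Check:
Initial family (3 sets): { {}, {x₂, x₄, x₅}, X }.
Round 1. New:
  {x₁, x₃}  = {x₂, x₄, x₅}ᶜ
  |family| = 4
Round 2 adds nothing — fixpoint reached.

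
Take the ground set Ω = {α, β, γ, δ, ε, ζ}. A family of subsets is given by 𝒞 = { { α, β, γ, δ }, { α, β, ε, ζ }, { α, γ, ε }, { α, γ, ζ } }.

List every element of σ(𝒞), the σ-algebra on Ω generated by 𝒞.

Answer: σ(𝒞) = { ∅, { α }, { β }, { γ }, { δ }, { ε }, { ζ }, { α, β }, { α, γ }, { α, δ }, { α, ε }, { α, ζ }, { β, γ }, { β, δ }, { β, ε }, { β, ζ }, { γ, δ }, { γ, ε }, { γ, ζ }, { δ, ε }, { δ, ζ }, { ε, ζ }, { α, β, γ }, { α, β, δ }, { α, β, ε }, { α, β, ζ }, { α, γ, δ }, { α, γ, ε }, { α, γ, ζ }, { α, δ, ε }, { α, δ, ζ }, { α, ε, ζ }, { β, γ, δ }, { β, γ, ε }, { β, γ, ζ }, { β, δ, ε }, { β, δ, ζ }, { β, ε, ζ }, { γ, δ, ε }, { γ, δ, ζ }, { γ, ε, ζ }, { δ, ε, ζ }, { α, β, γ, δ }, { α, β, γ, ε }, { α, β, γ, ζ }, { α, β, δ, ε }, { α, β, δ, ζ }, { α, β, ε, ζ }, { α, γ, δ, ε }, { α, γ, δ, ζ }, { α, γ, ε, ζ }, { α, δ, ε, ζ }, { β, γ, δ, ε }, { β, γ, δ, ζ }, { β, γ, ε, ζ }, { β, δ, ε, ζ }, { γ, δ, ε, ζ }, { α, β, γ, δ, ε }, { α, β, γ, δ, ζ }, { α, β, γ, ε, ζ }, { α, β, δ, ε, ζ }, { α, γ, δ, ε, ζ }, { β, γ, δ, ε, ζ }, Ω }

Derivation:
Start: 𝒞 ∪ {∅, Ω} = { ∅, { α, γ, ε }, { α, γ, ζ }, { α, β, γ, δ }, { α, β, ε, ζ }, Ω }.
Round 1 (8 new):
  { γ, δ }  = Ω∖{ α, β, ε, ζ }
  { ε, ζ }  = Ω∖{ α, β, γ, δ }
  { β, δ, ε }  = Ω∖{ α, γ, ζ }
  { β, δ, ζ }  = Ω∖{ α, γ, ε }
  { α, γ, ε, ζ }  = { α, γ, ζ } ∪ { α, γ, ε }
  { α, β, γ, δ, ε }  = { α, γ, ε } ∪ { α, β, γ, δ }
  { α, β, γ, δ, ζ }  = { α, γ, ζ } ∪ { α, β, γ, δ }
  { α, β, γ, ε, ζ }  = { α, γ, ζ } ∪ { α, β, ε, ζ }
  — 14 sets.
Round 2 adds 12:
  { δ }  = Ω∖{ α, β, γ, ε, ζ }
  { ε }  = Ω∖{ α, β, γ, δ, ζ }
  { ζ }  = Ω∖{ α, β, γ, δ, ε }
  { β, δ }  = Ω∖{ α, γ, ε, ζ }
  { α, γ, δ, ε }  = { γ, δ } ∪ { α, γ, ε }
  { α, γ, δ, ζ }  = { γ, δ } ∪ { α, γ, ζ }
  { β, γ, δ, ε }  = { γ, δ } ∪ { β, δ, ε }
  { β, γ, δ, ζ }  = { β, δ, ζ } ∪ { γ, δ }
  { β, δ, ε, ζ }  = { β, δ, ζ } ∪ { ε, ζ }
  { γ, δ, ε, ζ }  = { γ, δ } ∪ { ε, ζ }
  { α, β, δ, ε, ζ }  = { β, δ, ζ } ∪ { α, β, ε, ζ }
  { α, γ, δ, ε, ζ }  = { α, γ, ε, ζ } ∪ { γ, δ }
  — 26 sets.
Round 3. New:
  { β }  = Ω∖{ α, γ, δ, ε, ζ }
  { γ }  = Ω∖{ α, β, δ, ε, ζ }
  { α, β }  = Ω∖{ γ, δ, ε, ζ }
  { α, γ }  = Ω∖{ β, δ, ε, ζ }
  { α, ε }  = Ω∖{ β, γ, δ, ζ }
  { α, ζ }  = Ω∖{ β, γ, δ, ε }
  { β, ε }  = Ω∖{ α, γ, δ, ζ }
  { β, ζ }  = Ω∖{ α, γ, δ, ε }
  { δ, ε }  = { ε } ∪ { δ }
  { δ, ζ }  = { ζ } ∪ { δ }
  { β, γ, δ }  = { γ, δ } ∪ { β, δ }
  { γ, δ, ε }  = { γ, δ } ∪ { ε }
  { γ, δ, ζ }  = { γ, δ } ∪ { ζ }
  { δ, ε, ζ }  = { ε, ζ } ∪ { δ }
  { β, γ, δ, ε, ζ }  = { β, δ, ζ } ∪ { γ, δ, ε, ζ }
  — 41 sets.
Round 4 adds 21:
  { α }  = Ω∖{ β, γ, δ, ε, ζ }
  { β, γ }  = { β } ∪ { γ }
  { γ, ε }  = { γ } ∪ { ε }
  { γ, ζ }  = { γ } ∪ { ζ }
  { α, β, γ }  = Ω∖{ δ, ε, ζ }
  { α, β, δ }  = { α, β } ∪ { δ }
  { α, β, ε }  = Ω∖{ γ, δ, ζ }
  { α, β, ζ }  = Ω∖{ γ, δ, ε }
  { α, γ, δ }  = { γ, δ } ∪ { α, γ }
  { α, δ, ε }  = { δ, ε } ∪ { α, ε }
  { α, δ, ζ }  = { α, ζ } ∪ { δ }
  { α, ε, ζ }  = Ω∖{ β, γ, δ }
  { β, γ, ε }  = { γ } ∪ { β, ε }
  { β, γ, ζ }  = { β, ζ } ∪ { γ }
  { β, ε, ζ }  = { β } ∪ { ε, ζ }
  { γ, ε, ζ }  = { γ } ∪ { ε, ζ }
  { α, β, γ, ε }  = Ω∖{ δ, ζ }
  { α, β, γ, ζ }  = Ω∖{ δ, ε }
  { α, β, δ, ε }  = { δ, ε } ∪ { α, β }
  { α, β, δ, ζ }  = { β, δ, ζ } ∪ { α, ζ }
  { α, δ, ε, ζ }  = { α, ζ } ∪ { δ, ε }
  — 62 sets.
Round 5: +2 →
  { α, δ }  = { δ } ∪ { α }
  { β, γ, ε, ζ }  = { β, ε } ∪ { β, γ, ζ }
  — 64 sets.
After Round 6 the family is unchanged; done.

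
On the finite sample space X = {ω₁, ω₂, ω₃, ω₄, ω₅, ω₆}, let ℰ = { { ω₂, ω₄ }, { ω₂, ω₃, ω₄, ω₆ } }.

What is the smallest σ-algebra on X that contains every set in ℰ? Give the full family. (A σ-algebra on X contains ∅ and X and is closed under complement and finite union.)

Initial family (4 sets): { {}, { ω₂, ω₄ }, { ω₂, ω₃, ω₄, ω₆ }, X }.
Step 1. New:
  { ω₁, ω₅ }  = complement { ω₂, ω₃, ω₄, ω₆ }
  { ω₁, ω₃, ω₅, ω₆ }  = complement { ω₂, ω₄ }
  (now 6)
Step 2 adds 1:
  { ω₁, ω₂, ω₄, ω₅ }  = { ω₁, ω₅ } ∪ { ω₂, ω₄ }
  (now 7)
Step 3. New:
  { ω₃, ω₆ }  = complement { ω₁, ω₂, ω₄, ω₅ }
  (now 8)
Step 4: no new sets; the family is a σ-algebra.

Hence σ(ℰ) has 8 members: { {}, { ω₁, ω₅ }, { ω₂, ω₄ }, { ω₃, ω₆ }, { ω₁, ω₂, ω₄, ω₅ }, { ω₁, ω₃, ω₅, ω₆ }, { ω₂, ω₃, ω₄, ω₆ }, X }.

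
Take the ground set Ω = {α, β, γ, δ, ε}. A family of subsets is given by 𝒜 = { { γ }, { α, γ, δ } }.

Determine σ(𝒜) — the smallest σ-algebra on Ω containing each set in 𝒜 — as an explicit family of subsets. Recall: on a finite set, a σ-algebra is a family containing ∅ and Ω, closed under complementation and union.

σ(𝒜) = { {}, { γ }, { α, δ }, { β, ε }, { α, γ, δ }, { β, γ, ε }, { α, β, δ, ε }, Ω }

Working:
Seed the family with 𝒜 together with ∅ and Ω: { {}, { γ }, { α, γ, δ }, Ω }.
Pass 1: 2 new —
  { β, ε }  = complement { α, γ, δ }
  { α, β, δ, ε }  = complement { γ }
  [6 total]
Pass 2: +1 →
  { β, γ, ε }  = { γ } ∪ { β, ε }
  [7 total]
Pass 3: +1 →
  { α, δ }  = complement { β, γ, ε }
  [8 total]
After Pass 4 the family is unchanged; done.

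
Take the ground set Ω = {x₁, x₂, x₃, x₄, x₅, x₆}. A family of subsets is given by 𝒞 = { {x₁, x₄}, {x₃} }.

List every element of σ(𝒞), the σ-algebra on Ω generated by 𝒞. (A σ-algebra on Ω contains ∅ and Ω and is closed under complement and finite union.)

σ(𝒞) (8 sets): { {}, {x₃}, {x₁, x₄}, {x₁, x₃, x₄}, {x₂, x₅, x₆}, {x₂, x₃, x₅, x₆}, {x₁, x₂, x₄, x₅, x₆}, Ω }

Trace:
Take S₀ = 𝒞 ∪ {∅, Ω} = { {}, {x₃}, {x₁, x₄}, Ω }.
Pass 1: 3 new —
  {x₁, x₃, x₄}  = {x₃} ∪ {x₁, x₄}
  {x₂, x₃, x₅, x₆}  = {x₁, x₄}ᶜ
  {x₁, x₂, x₄, x₅, x₆}  = {x₃}ᶜ
  |family| = 7
Pass 2 adds 1:
  {x₂, x₅, x₆}  = {x₁, x₃, x₄}ᶜ
  |family| = 8
Pass 3: no new sets; the family is a σ-algebra.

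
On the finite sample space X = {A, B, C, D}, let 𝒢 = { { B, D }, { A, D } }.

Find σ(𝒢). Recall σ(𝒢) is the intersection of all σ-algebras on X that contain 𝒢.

Seed the family with 𝒢 together with ∅ and X: { {}, { A, D }, { B, D }, X }.
Step 1 adds 3:
  { A, C }  = complement { B, D }
  { B, C }  = complement { A, D }
  { A, B, D }  = { B, D } ∪ { A, D }
  [7 total]
Step 2: +4 →
  { C }  = complement { A, B, D }
  { A, B, C }  = { B, C } ∪ { A, C }
  { A, C, D }  = { A, D } ∪ { A, C }
  { B, C, D }  = { B, C } ∪ { B, D }
  [11 total]
Step 3 (3 new):
  { A }  = complement { B, C, D }
  { B }  = complement { A, C, D }
  { D }  = complement { A, B, C }
  [14 total]
Step 4. New:
  { A, B }  = { B } ∪ { A }
  { C, D }  = { C } ∪ { D }
  [16 total]
Step 5: no new sets; the family is a σ-algebra.

σ(𝒢) = { {}, { A }, { B }, { C }, { D }, { A, B }, { A, C }, { A, D }, { B, C }, { B, D }, { C, D }, { A, B, C }, { A, B, D }, { A, C, D }, { B, C, D }, X }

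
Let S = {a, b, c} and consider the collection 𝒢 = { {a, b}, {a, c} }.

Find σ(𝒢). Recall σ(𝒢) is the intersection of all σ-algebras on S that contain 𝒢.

Answer: σ(𝒢) = { ∅, {a}, {b}, {c}, {a, b}, {a, c}, {b, c}, S }

Check:
Begin from { ∅, {a, b}, {a, c}, S } (that is, 𝒢 plus ∅ and S).
Step 1: +2 →
  {b}  = {a, c}ᶜ
  {c}  = {a, b}ᶜ
Step 2 (1 new):
  {b, c}  = {c} ∪ {b}
Step 3 adds 1:
  {a}  = {b, c}ᶜ
Step 4: closed — nothing new.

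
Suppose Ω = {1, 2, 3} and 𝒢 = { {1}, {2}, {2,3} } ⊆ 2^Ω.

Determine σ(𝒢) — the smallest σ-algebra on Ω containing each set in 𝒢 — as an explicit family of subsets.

Begin from { {}, {1}, {2}, {2,3}, Ω } (that is, 𝒢 plus ∅ and Ω).
Round 1: 2 new —
  {1,2}  = {2} ∪ {1}
  {1,3}  = complement {2}
  — 7 sets.
Round 2. New:
  {3}  = complement {1,2}
  — 8 sets.
After Round 3 the family is unchanged; done.

Hence σ(𝒢) has 8 members: { {}, {1}, {2}, {3}, {1,2}, {1,3}, {2,3}, Ω }.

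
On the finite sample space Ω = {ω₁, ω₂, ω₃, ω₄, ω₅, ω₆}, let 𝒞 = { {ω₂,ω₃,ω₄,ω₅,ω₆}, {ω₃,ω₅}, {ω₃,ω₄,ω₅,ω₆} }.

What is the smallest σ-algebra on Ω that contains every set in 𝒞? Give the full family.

σ(𝒞) = { {}, {ω₁}, {ω₂}, {ω₁,ω₂}, {ω₃,ω₅}, {ω₄,ω₆}, {ω₁,ω₃,ω₅}, {ω₁,ω₄,ω₆}, {ω₂,ω₃,ω₅}, {ω₂,ω₄,ω₆}, {ω₁,ω₂,ω₃,ω₅}, {ω₁,ω₂,ω₄,ω₆}, {ω₃,ω₄,ω₅,ω₆}, {ω₁,ω₃,ω₄,ω₅,ω₆}, {ω₂,ω₃,ω₄,ω₅,ω₆}, Ω }

Trace:
Start: 𝒞 ∪ {∅, Ω} = { {}, {ω₃,ω₅}, {ω₃,ω₄,ω₅,ω₆}, {ω₂,ω₃,ω₄,ω₅,ω₆}, Ω }.
Round 1 (3 new):
  {ω₁}  = {ω₂,ω₃,ω₄,ω₅,ω₆}ᶜ
  {ω₁,ω₂}  = {ω₃,ω₄,ω₅,ω₆}ᶜ
  {ω₁,ω₂,ω₄,ω₆}  = {ω₃,ω₅}ᶜ
  [8 total]
Round 2 (3 new):
  {ω₁,ω₃,ω₅}  = {ω₃,ω₅} ∪ {ω₁}
  {ω₁,ω₂,ω₃,ω₅}  = {ω₃,ω₅} ∪ {ω₁,ω₂}
  {ω₁,ω₃,ω₄,ω₅,ω₆}  = {ω₁} ∪ {ω₃,ω₄,ω₅,ω₆}
  [11 total]
Round 3 (3 new):
  {ω₂}  = {ω₁,ω₃,ω₄,ω₅,ω₆}ᶜ
  {ω₄,ω₆}  = {ω₁,ω₂,ω₃,ω₅}ᶜ
  {ω₂,ω₄,ω₆}  = {ω₁,ω₃,ω₅}ᶜ
  [14 total]
Round 4. New:
  {ω₁,ω₄,ω₆}  = {ω₄,ω₆} ∪ {ω₁}
  {ω₂,ω₃,ω₅}  = {ω₃,ω₅} ∪ {ω₂}
  [16 total]
Round 5: already closed under ᶜ and ∪.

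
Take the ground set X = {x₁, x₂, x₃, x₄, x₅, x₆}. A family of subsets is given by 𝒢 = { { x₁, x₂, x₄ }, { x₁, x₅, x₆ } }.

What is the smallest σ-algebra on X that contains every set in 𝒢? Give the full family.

Answer: σ(𝒢) = { {}, { x₁ }, { x₃ }, { x₁, x₃ }, { x₂, x₄ }, { x₅, x₆ }, { x₁, x₂, x₄ }, { x₁, x₅, x₆ }, { x₂, x₃, x₄ }, { x₃, x₅, x₆ }, { x₁, x₂, x₃, x₄ }, { x₁, x₃, x₅, x₆ }, { x₂, x₄, x₅, x₆ }, { x₁, x₂, x₄, x₅, x₆ }, { x₂, x₃, x₄, x₅, x₆ }, X }

Check:
Begin from { {}, { x₁, x₂, x₄ }, { x₁, x₅, x₆ }, X } (that is, 𝒢 plus ∅ and X).
Step 1 (3 new):
  { x₂, x₃, x₄ }  = { x₁, x₅, x₆ }ᶜ
  { x₃, x₅, x₆ }  = { x₁, x₂, x₄ }ᶜ
  { x₁, x₂, x₄, x₅, x₆ }  = { x₁, x₂, x₄ } ∪ { x₁, x₅, x₆ }
  [7 total]
Step 2 (4 new):
  { x₃ }  = { x₁, x₂, x₄, x₅, x₆ }ᶜ
  { x₁, x₂, x₃, x₄ }  = { x₂, x₃, x₄ } ∪ { x₁, x₂, x₄ }
  { x₁, x₃, x₅, x₆ }  = { x₁, x₅, x₆ } ∪ { x₃, x₅, x₆ }
  { x₂, x₃, x₄, x₅, x₆ }  = { x₂, x₃, x₄ } ∪ { x₃, x₅, x₆ }
  [11 total]
Step 3: +3 →
  { x₁ }  = { x₂, x₃, x₄, x₅, x₆ }ᶜ
  { x₂, x₄ }  = { x₁, x₃, x₅, x₆ }ᶜ
  { x₅, x₆ }  = { x₁, x₂, x₃, x₄ }ᶜ
  [14 total]
Step 4: 2 new —
  { x₁, x₃ }  = { x₃ } ∪ { x₁ }
  { x₂, x₄, x₅, x₆ }  = { x₅, x₆ } ∪ { x₂, x₄ }
  [16 total]
Step 5: closed — nothing new.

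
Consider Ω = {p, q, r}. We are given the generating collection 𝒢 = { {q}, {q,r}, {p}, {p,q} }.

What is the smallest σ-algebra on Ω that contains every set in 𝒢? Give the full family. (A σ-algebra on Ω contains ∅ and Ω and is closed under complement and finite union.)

Start: 𝒢 ∪ {∅, Ω} = { {}, {p}, {q}, {p,q}, {q,r}, Ω }.
Pass 1 (2 new):
  {r}  = complement {p,q}
  {p,r}  = complement {q}
  (now 8)
Pass 2: closed — nothing new.

|σ(𝒢)| = 8.  σ(𝒢) = { {}, {p}, {q}, {r}, {p,q}, {p,r}, {q,r}, Ω }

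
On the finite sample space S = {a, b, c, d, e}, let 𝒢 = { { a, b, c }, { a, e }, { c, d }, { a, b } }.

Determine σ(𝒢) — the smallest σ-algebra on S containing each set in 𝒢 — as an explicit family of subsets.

Answer: σ(𝒢) = { {}, { a }, { b }, { c }, { d }, { e }, { a, b }, { a, c }, { a, d }, { a, e }, { b, c }, { b, d }, { b, e }, { c, d }, { c, e }, { d, e }, { a, b, c }, { a, b, d }, { a, b, e }, { a, c, d }, { a, c, e }, { a, d, e }, { b, c, d }, { b, c, e }, { b, d, e }, { c, d, e }, { a, b, c, d }, { a, b, c, e }, { a, b, d, e }, { a, c, d, e }, { b, c, d, e }, S }

Trace:
Initial family (6 sets): { {}, { a, b }, { a, e }, { c, d }, { a, b, c }, S }.
Step 1: +7 →
  { d, e }  = complement { a, b, c }
  { a, b, e }  = complement { c, d }
  { b, c, d }  = complement { a, e }
  { c, d, e }  = complement { a, b }
  { a, b, c, d }  = { c, d } ∪ { a, b, c }
  { a, b, c, e }  = { a, b, c } ∪ { a, e }
  { a, c, d, e }  = { c, d } ∪ { a, e }
  [13 total]
Step 2. New:
  { b }  = complement { a, c, d, e }
  { d }  = complement { a, b, c, e }
  { e }  = complement { a, b, c, d }
  { a, d, e }  = { d, e } ∪ { a, e }
  { a, b, d, e }  = { a, b } ∪ { d, e }
  { b, c, d, e }  = { c, d, e } ∪ { b, c, d }
  [19 total]
Step 3 adds 7:
  { a }  = complement { b, c, d, e }
  { c }  = complement { a, b, d, e }
  { b, c }  = complement { a, d, e }
  { b, d }  = { b } ∪ { d }
  { b, e }  = { b } ∪ { e }
  { a, b, d }  = { a, b } ∪ { d }
  { b, d, e }  = { b } ∪ { d, e }
  [26 total]
Step 4: +6 →
  { a, c }  = complement { b, d, e }
  { a, d }  = { d } ∪ { a }
  { c, e }  = complement { a, b, d }
  { a, c, d }  = complement { b, e }
  { a, c, e }  = complement { b, d }
  { b, c, e }  = { b, e } ∪ { c }
  [32 total]
Step 5: stable.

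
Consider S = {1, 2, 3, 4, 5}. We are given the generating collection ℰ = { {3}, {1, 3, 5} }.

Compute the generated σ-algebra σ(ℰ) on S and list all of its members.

Seed the family with ℰ together with ∅ and S: { {}, {3}, {1, 3, 5}, S }.
Pass 1: 2 new —
  {2, 4}  = complement {1, 3, 5}
  {1, 2, 4, 5}  = complement {3}
  — 6 sets.
Pass 2 (1 new):
  {2, 3, 4}  = {3} ∪ {2, 4}
  — 7 sets.
Pass 3 (1 new):
  {1, 5}  = complement {2, 3, 4}
  — 8 sets.
Pass 4 adds nothing — fixpoint reached.

Hence σ(ℰ) has 8 members: { {}, {3}, {1, 5}, {2, 4}, {1, 3, 5}, {2, 3, 4}, {1, 2, 4, 5}, S }.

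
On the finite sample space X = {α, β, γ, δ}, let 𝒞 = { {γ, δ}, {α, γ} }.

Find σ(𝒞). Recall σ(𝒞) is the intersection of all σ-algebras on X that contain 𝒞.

σ(𝒞) = { ∅, {α}, {β}, {γ}, {δ}, {α, β}, {α, γ}, {α, δ}, {β, γ}, {β, δ}, {γ, δ}, {α, β, γ}, {α, β, δ}, {α, γ, δ}, {β, γ, δ}, X }

Check:
Begin from { ∅, {α, γ}, {γ, δ}, X } (that is, 𝒞 plus ∅ and X).
Iteration 1. New:
  {α, β}  = {γ, δ}ᶜ
  {β, δ}  = {α, γ}ᶜ
  {α, γ, δ}  = {α, γ} ∪ {γ, δ}
  — 7 sets.
Iteration 2 adds 4:
  {β}  = {α, γ, δ}ᶜ
  {α, β, γ}  = {α, β} ∪ {α, γ}
  {α, β, δ}  = {α, β} ∪ {β, δ}
  {β, γ, δ}  = {γ, δ} ∪ {β, δ}
  — 11 sets.
Iteration 3: +3 →
  {α}  = {β, γ, δ}ᶜ
  {γ}  = {α, β, δ}ᶜ
  {δ}  = {α, β, γ}ᶜ
  — 14 sets.
Iteration 4: 2 new —
  {α, δ}  = {δ} ∪ {α}
  {β, γ}  = {γ} ∪ {β}
  — 16 sets.
Iteration 5: stable.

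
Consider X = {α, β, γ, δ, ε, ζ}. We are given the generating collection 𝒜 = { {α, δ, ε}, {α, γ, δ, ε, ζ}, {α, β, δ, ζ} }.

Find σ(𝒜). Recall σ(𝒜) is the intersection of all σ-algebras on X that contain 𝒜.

σ(𝒜) = { {}, {β}, {γ}, {ε}, {ζ}, {α, δ}, {β, γ}, {β, ε}, {β, ζ}, {γ, ε}, {γ, ζ}, {ε, ζ}, {α, β, δ}, {α, γ, δ}, {α, δ, ε}, {α, δ, ζ}, {β, γ, ε}, {β, γ, ζ}, {β, ε, ζ}, {γ, ε, ζ}, {α, β, γ, δ}, {α, β, δ, ε}, {α, β, δ, ζ}, {α, γ, δ, ε}, {α, γ, δ, ζ}, {α, δ, ε, ζ}, {β, γ, ε, ζ}, {α, β, γ, δ, ε}, {α, β, γ, δ, ζ}, {α, β, δ, ε, ζ}, {α, γ, δ, ε, ζ}, X }

Check:
Initial family (5 sets): { {}, {α, δ, ε}, {α, β, δ, ζ}, {α, γ, δ, ε, ζ}, X }.
Pass 1: +4 →
  {β}  = X∖{α, γ, δ, ε, ζ}
  {γ, ε}  = X∖{α, β, δ, ζ}
  {β, γ, ζ}  = X∖{α, δ, ε}
  {α, β, δ, ε, ζ}  = {α, δ, ε} ∪ {α, β, δ, ζ}
Pass 2. New:
  {γ}  = X∖{α, β, δ, ε, ζ}
  {β, γ, ε}  = {β} ∪ {γ, ε}
  {α, β, δ, ε}  = {α, δ, ε} ∪ {β}
  {α, γ, δ, ε}  = {α, δ, ε} ∪ {γ, ε}
  {β, γ, ε, ζ}  = {β, γ, ζ} ∪ {γ, ε}
  {α, β, γ, δ, ζ}  = {α, β, δ, ζ} ∪ {β, γ, ζ}
Pass 3. New:
  {ε}  = X∖{α, β, γ, δ, ζ}
  {α, δ}  = X∖{β, γ, ε, ζ}
  {β, γ}  = {γ} ∪ {β}
  {β, ζ}  = X∖{α, γ, δ, ε}
  {γ, ζ}  = X∖{α, β, δ, ε}
  {α, δ, ζ}  = X∖{β, γ, ε}
  {α, β, γ, δ, ε}  = {α, δ, ε} ∪ {β, γ, ε}
Pass 4: 9 new —
  {ζ}  = X∖{α, β, γ, δ, ε}
  {β, ε}  = {β} ∪ {ε}
  {α, β, δ}  = {β} ∪ {α, δ}
  {α, γ, δ}  = {α, δ} ∪ {γ}
  {β, ε, ζ}  = {β, ζ} ∪ {ε}
  {γ, ε, ζ}  = {γ, ε} ∪ {γ, ζ}
  {α, β, γ, δ}  = {α, δ} ∪ {β, γ}
  {α, γ, δ, ζ}  = {α, δ, ζ} ∪ {γ}
  {α, δ, ε, ζ}  = X∖{β, γ}
Pass 5. New:
  {ε, ζ}  = X∖{α, β, γ, δ}
Pass 6: closed — nothing new.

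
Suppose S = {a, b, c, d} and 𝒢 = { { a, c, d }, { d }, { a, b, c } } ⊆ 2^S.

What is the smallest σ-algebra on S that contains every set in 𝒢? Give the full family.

Start: 𝒢 ∪ {∅, S} = { {  }, { d }, { a, b, c }, { a, c, d }, S }.
Pass 1: +1 →
  { b }  = S∖{ a, c, d }
  — 6 sets.
Pass 2: 1 new —
  { b, d }  = { d } ∪ { b }
  — 7 sets.
Pass 3: 1 new —
  { a, c }  = S∖{ b, d }
  — 8 sets.
Pass 4: stable.

Therefore σ(𝒢) = { {  }, { b }, { d }, { a, c }, { b, d }, { a, b, c }, { a, c, d }, S } (|σ(𝒢)| = 8).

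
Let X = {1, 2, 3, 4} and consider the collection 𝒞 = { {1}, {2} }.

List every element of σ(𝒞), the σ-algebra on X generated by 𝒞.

Initial family (4 sets): { {}, {1}, {2}, X }.
Pass 1 (3 new):
  {1, 2}  = {2} ∪ {1}
  {1, 3, 4}  = {2}ᶜ
  {2, 3, 4}  = {1}ᶜ
  [7 total]
Pass 2: +1 →
  {3, 4}  = {1, 2}ᶜ
  [8 total]
Pass 3: closed — nothing new.

Therefore σ(𝒞) = { {}, {1}, {2}, {1, 2}, {3, 4}, {1, 3, 4}, {2, 3, 4}, X } (|σ(𝒞)| = 8).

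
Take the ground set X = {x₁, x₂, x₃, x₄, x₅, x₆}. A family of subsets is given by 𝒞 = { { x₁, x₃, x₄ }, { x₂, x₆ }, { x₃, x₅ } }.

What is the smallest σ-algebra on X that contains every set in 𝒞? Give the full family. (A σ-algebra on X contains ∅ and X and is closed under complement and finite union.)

σ(𝒞) (16 sets): { {  }, { x₃ }, { x₅ }, { x₁, x₄ }, { x₂, x₆ }, { x₃, x₅ }, { x₁, x₃, x₄ }, { x₁, x₄, x₅ }, { x₂, x₃, x₆ }, { x₂, x₅, x₆ }, { x₁, x₂, x₄, x₆ }, { x₁, x₃, x₄, x₅ }, { x₂, x₃, x₅, x₆ }, { x₁, x₂, x₃, x₄, x₆ }, { x₁, x₂, x₄, x₅, x₆ }, X }

Derivation:
Start: 𝒞 ∪ {∅, X} = { {  }, { x₂, x₆ }, { x₃, x₅ }, { x₁, x₃, x₄ }, X }.
Round 1 adds 5:
  { x₂, x₅, x₆ }  = { x₁, x₃, x₄ }ᶜ
  { x₁, x₂, x₄, x₆ }  = { x₃, x₅ }ᶜ
  { x₁, x₃, x₄, x₅ }  = { x₂, x₆ }ᶜ
  { x₂, x₃, x₅, x₆ }  = { x₃, x₅ } ∪ { x₂, x₆ }
  { x₁, x₂, x₃, x₄, x₆ }  = { x₁, x₃, x₄ } ∪ { x₂, x₆ }
  (now 10)
Round 2. New:
  { x₅ }  = { x₁, x₂, x₃, x₄, x₆ }ᶜ
  { x₁, x₄ }  = { x₂, x₃, x₅, x₆ }ᶜ
  { x₁, x₂, x₄, x₅, x₆ }  = { x₁, x₂, x₄, x₆ } ∪ { x₂, x₅, x₆ }
  (now 13)
Round 3. New:
  { x₃ }  = { x₁, x₂, x₄, x₅, x₆ }ᶜ
  { x₁, x₄, x₅ }  = { x₁, x₄ } ∪ { x₅ }
  (now 15)
Round 4 (1 new):
  { x₂, x₃, x₆ }  = { x₁, x₄, x₅ }ᶜ
  (now 16)
After Round 5 the family is unchanged; done.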